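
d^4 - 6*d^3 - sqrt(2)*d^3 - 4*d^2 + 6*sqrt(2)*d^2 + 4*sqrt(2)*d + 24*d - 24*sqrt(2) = (d - 6)*(d - 2)*(d + 2)*(d - sqrt(2))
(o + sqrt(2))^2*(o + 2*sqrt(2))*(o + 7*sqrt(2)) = o^4 + 11*sqrt(2)*o^3 + 66*o^2 + 74*sqrt(2)*o + 56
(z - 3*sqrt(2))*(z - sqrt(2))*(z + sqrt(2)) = z^3 - 3*sqrt(2)*z^2 - 2*z + 6*sqrt(2)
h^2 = h^2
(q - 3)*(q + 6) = q^2 + 3*q - 18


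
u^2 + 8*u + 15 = (u + 3)*(u + 5)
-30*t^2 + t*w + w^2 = (-5*t + w)*(6*t + w)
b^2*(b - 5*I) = b^3 - 5*I*b^2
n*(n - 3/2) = n^2 - 3*n/2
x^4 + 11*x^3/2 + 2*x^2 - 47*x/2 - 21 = (x - 2)*(x + 1)*(x + 3)*(x + 7/2)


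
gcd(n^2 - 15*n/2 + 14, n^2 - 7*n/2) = n - 7/2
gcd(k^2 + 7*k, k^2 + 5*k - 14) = k + 7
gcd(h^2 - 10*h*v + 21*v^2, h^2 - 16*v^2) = 1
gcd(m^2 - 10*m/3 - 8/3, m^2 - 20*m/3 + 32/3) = m - 4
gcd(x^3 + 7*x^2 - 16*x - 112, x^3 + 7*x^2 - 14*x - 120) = x - 4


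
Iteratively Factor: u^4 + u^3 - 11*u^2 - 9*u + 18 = (u - 1)*(u^3 + 2*u^2 - 9*u - 18) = (u - 3)*(u - 1)*(u^2 + 5*u + 6) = (u - 3)*(u - 1)*(u + 2)*(u + 3)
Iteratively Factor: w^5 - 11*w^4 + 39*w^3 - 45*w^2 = (w - 5)*(w^4 - 6*w^3 + 9*w^2) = w*(w - 5)*(w^3 - 6*w^2 + 9*w) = w*(w - 5)*(w - 3)*(w^2 - 3*w) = w*(w - 5)*(w - 3)^2*(w)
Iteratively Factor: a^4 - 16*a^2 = (a)*(a^3 - 16*a) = a*(a + 4)*(a^2 - 4*a) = a^2*(a + 4)*(a - 4)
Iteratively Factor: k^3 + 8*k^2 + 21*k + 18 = (k + 3)*(k^2 + 5*k + 6) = (k + 2)*(k + 3)*(k + 3)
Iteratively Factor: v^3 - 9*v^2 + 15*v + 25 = (v + 1)*(v^2 - 10*v + 25) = (v - 5)*(v + 1)*(v - 5)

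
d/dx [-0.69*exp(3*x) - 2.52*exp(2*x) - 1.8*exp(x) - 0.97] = (-2.07*exp(2*x) - 5.04*exp(x) - 1.8)*exp(x)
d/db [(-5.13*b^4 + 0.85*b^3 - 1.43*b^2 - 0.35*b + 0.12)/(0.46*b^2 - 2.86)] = (-4.7196*b^5 + 0.391*b^4 + 58.6872*b^3 - 7.132*b^2 + 8.0692*b + 1.001)/(0.2116*b^4 - 2.6312*b^2 + 8.1796)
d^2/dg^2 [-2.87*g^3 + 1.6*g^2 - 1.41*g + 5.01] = 3.2 - 17.22*g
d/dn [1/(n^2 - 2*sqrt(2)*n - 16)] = 2*(-n + sqrt(2))/(-n^2 + 2*sqrt(2)*n + 16)^2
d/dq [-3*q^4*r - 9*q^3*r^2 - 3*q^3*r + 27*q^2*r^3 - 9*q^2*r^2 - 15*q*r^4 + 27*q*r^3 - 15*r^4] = 3*r*(-4*q^3 - 9*q^2*r - 3*q^2 + 18*q*r^2 - 6*q*r - 5*r^3 + 9*r^2)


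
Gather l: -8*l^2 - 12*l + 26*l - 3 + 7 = -8*l^2 + 14*l + 4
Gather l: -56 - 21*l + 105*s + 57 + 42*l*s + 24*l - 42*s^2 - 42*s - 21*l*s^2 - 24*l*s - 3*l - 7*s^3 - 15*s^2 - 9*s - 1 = l*(-21*s^2 + 18*s) - 7*s^3 - 57*s^2 + 54*s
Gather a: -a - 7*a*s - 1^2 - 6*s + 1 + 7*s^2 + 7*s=a*(-7*s - 1) + 7*s^2 + s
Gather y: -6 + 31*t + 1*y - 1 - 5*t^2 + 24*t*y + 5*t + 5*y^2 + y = -5*t^2 + 36*t + 5*y^2 + y*(24*t + 2) - 7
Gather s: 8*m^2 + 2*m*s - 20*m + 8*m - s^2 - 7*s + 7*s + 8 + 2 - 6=8*m^2 + 2*m*s - 12*m - s^2 + 4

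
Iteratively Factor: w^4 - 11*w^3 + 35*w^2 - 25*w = (w)*(w^3 - 11*w^2 + 35*w - 25) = w*(w - 5)*(w^2 - 6*w + 5) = w*(w - 5)^2*(w - 1)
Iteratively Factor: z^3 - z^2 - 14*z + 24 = (z - 3)*(z^2 + 2*z - 8) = (z - 3)*(z + 4)*(z - 2)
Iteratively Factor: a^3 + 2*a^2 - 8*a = (a + 4)*(a^2 - 2*a) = a*(a + 4)*(a - 2)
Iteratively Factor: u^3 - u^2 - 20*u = (u + 4)*(u^2 - 5*u) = u*(u + 4)*(u - 5)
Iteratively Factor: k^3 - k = (k + 1)*(k^2 - k) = (k - 1)*(k + 1)*(k)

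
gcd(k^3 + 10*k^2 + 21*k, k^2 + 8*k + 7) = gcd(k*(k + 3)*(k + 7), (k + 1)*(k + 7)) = k + 7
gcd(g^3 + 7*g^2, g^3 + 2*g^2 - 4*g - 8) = 1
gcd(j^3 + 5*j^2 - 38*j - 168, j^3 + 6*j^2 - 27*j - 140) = j^2 + 11*j + 28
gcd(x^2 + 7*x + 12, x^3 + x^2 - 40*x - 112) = x + 4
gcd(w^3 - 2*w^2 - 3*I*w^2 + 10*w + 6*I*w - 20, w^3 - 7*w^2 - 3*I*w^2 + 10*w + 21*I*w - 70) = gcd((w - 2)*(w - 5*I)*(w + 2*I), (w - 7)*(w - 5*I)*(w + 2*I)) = w^2 - 3*I*w + 10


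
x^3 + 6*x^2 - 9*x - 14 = (x - 2)*(x + 1)*(x + 7)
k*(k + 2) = k^2 + 2*k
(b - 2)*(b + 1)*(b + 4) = b^3 + 3*b^2 - 6*b - 8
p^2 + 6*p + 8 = (p + 2)*(p + 4)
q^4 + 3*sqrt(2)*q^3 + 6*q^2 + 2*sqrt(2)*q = q*(q + sqrt(2))^3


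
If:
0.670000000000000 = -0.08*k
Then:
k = -8.38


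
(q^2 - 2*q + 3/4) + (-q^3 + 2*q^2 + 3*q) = -q^3 + 3*q^2 + q + 3/4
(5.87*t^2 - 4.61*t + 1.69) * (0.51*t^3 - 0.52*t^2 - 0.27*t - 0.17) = 2.9937*t^5 - 5.4035*t^4 + 1.6742*t^3 - 0.632*t^2 + 0.3274*t - 0.2873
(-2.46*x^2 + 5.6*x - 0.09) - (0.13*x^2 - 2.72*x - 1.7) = -2.59*x^2 + 8.32*x + 1.61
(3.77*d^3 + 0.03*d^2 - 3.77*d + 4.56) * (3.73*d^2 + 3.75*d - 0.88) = 14.0621*d^5 + 14.2494*d^4 - 17.2672*d^3 + 2.8449*d^2 + 20.4176*d - 4.0128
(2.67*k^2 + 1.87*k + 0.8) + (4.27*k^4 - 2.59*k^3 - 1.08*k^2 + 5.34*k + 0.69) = 4.27*k^4 - 2.59*k^3 + 1.59*k^2 + 7.21*k + 1.49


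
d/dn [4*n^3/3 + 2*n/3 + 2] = 4*n^2 + 2/3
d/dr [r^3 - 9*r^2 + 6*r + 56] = 3*r^2 - 18*r + 6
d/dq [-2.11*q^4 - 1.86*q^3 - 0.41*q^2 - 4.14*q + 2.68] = -8.44*q^3 - 5.58*q^2 - 0.82*q - 4.14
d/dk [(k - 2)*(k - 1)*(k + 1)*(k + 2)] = 4*k^3 - 10*k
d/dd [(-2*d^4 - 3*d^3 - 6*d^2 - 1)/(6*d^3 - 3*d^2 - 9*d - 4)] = (-12*d^6 + 12*d^5 + 99*d^4 + 86*d^3 + 108*d^2 + 42*d - 9)/(36*d^6 - 36*d^5 - 99*d^4 + 6*d^3 + 105*d^2 + 72*d + 16)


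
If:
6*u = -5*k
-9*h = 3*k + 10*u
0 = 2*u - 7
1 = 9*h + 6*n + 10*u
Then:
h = -112/45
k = -21/5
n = -29/15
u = 7/2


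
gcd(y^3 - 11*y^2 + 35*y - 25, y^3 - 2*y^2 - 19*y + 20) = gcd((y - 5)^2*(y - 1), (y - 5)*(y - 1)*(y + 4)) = y^2 - 6*y + 5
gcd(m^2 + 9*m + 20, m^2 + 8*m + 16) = m + 4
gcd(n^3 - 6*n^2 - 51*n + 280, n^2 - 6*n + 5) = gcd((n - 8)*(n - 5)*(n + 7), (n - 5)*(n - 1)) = n - 5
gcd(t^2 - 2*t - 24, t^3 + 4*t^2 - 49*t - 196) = t + 4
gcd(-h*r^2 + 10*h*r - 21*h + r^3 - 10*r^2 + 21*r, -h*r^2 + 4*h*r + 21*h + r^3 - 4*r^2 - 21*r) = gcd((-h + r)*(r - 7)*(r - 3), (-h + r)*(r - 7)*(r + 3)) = -h*r + 7*h + r^2 - 7*r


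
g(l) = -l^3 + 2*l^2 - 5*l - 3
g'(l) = -3*l^2 + 4*l - 5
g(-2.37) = 33.40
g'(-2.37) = -31.33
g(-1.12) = 6.51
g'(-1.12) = -13.24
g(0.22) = -4.01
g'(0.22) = -4.27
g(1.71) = -10.70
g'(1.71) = -6.93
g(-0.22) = -1.79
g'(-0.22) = -6.03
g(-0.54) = 0.44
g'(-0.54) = -8.03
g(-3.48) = 80.76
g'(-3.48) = -55.25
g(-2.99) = 56.56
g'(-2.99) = -43.78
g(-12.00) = 2073.00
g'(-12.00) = -485.00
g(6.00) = -177.00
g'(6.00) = -89.00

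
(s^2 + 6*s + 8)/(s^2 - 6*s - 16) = (s + 4)/(s - 8)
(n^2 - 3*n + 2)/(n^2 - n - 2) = (n - 1)/(n + 1)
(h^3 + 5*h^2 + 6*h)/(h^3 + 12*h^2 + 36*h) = (h^2 + 5*h + 6)/(h^2 + 12*h + 36)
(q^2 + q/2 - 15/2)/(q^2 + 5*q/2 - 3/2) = (2*q - 5)/(2*q - 1)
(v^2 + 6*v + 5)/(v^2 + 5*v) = (v + 1)/v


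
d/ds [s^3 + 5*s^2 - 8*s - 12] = 3*s^2 + 10*s - 8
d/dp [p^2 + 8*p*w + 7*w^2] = 2*p + 8*w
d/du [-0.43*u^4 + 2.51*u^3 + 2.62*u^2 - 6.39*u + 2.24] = -1.72*u^3 + 7.53*u^2 + 5.24*u - 6.39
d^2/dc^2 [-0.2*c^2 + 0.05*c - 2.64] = -0.400000000000000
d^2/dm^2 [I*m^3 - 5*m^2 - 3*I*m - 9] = 6*I*m - 10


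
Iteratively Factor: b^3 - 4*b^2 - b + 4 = (b - 4)*(b^2 - 1) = (b - 4)*(b - 1)*(b + 1)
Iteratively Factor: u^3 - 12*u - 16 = (u - 4)*(u^2 + 4*u + 4) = (u - 4)*(u + 2)*(u + 2)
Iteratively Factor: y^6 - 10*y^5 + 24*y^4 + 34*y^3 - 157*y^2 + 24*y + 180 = (y + 1)*(y^5 - 11*y^4 + 35*y^3 - y^2 - 156*y + 180) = (y + 1)*(y + 2)*(y^4 - 13*y^3 + 61*y^2 - 123*y + 90) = (y - 5)*(y + 1)*(y + 2)*(y^3 - 8*y^2 + 21*y - 18) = (y - 5)*(y - 3)*(y + 1)*(y + 2)*(y^2 - 5*y + 6) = (y - 5)*(y - 3)^2*(y + 1)*(y + 2)*(y - 2)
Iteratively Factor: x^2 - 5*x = (x)*(x - 5)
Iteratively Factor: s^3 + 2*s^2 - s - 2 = (s + 2)*(s^2 - 1) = (s - 1)*(s + 2)*(s + 1)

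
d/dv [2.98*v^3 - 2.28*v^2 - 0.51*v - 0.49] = 8.94*v^2 - 4.56*v - 0.51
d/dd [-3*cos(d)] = 3*sin(d)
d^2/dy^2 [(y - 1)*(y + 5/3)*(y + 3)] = 6*y + 22/3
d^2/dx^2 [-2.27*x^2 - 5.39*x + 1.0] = -4.54000000000000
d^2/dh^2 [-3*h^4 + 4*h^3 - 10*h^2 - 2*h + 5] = -36*h^2 + 24*h - 20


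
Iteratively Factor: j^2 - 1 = (j + 1)*(j - 1)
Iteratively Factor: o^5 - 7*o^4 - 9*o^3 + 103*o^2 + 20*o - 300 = (o - 2)*(o^4 - 5*o^3 - 19*o^2 + 65*o + 150) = (o - 2)*(o + 3)*(o^3 - 8*o^2 + 5*o + 50) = (o - 5)*(o - 2)*(o + 3)*(o^2 - 3*o - 10) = (o - 5)^2*(o - 2)*(o + 3)*(o + 2)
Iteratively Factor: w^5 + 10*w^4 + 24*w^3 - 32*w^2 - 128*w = (w - 2)*(w^4 + 12*w^3 + 48*w^2 + 64*w) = (w - 2)*(w + 4)*(w^3 + 8*w^2 + 16*w) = w*(w - 2)*(w + 4)*(w^2 + 8*w + 16) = w*(w - 2)*(w + 4)^2*(w + 4)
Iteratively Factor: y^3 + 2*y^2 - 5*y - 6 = (y - 2)*(y^2 + 4*y + 3) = (y - 2)*(y + 3)*(y + 1)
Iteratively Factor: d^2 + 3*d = (d + 3)*(d)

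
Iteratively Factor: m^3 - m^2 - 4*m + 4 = (m - 1)*(m^2 - 4) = (m - 1)*(m + 2)*(m - 2)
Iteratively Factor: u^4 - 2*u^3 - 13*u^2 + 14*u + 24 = (u + 3)*(u^3 - 5*u^2 + 2*u + 8) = (u + 1)*(u + 3)*(u^2 - 6*u + 8) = (u - 2)*(u + 1)*(u + 3)*(u - 4)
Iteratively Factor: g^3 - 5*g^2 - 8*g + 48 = (g - 4)*(g^2 - g - 12) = (g - 4)^2*(g + 3)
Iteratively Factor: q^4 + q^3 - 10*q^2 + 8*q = (q)*(q^3 + q^2 - 10*q + 8) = q*(q + 4)*(q^2 - 3*q + 2) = q*(q - 2)*(q + 4)*(q - 1)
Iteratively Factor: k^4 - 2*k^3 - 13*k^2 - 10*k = (k)*(k^3 - 2*k^2 - 13*k - 10) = k*(k + 2)*(k^2 - 4*k - 5) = k*(k - 5)*(k + 2)*(k + 1)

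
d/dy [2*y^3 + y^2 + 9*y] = 6*y^2 + 2*y + 9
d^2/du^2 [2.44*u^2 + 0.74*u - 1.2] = 4.88000000000000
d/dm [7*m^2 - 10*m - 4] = 14*m - 10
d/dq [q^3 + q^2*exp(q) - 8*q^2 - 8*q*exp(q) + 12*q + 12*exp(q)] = q^2*exp(q) + 3*q^2 - 6*q*exp(q) - 16*q + 4*exp(q) + 12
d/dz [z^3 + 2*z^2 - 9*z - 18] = 3*z^2 + 4*z - 9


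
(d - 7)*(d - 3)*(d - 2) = d^3 - 12*d^2 + 41*d - 42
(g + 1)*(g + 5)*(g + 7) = g^3 + 13*g^2 + 47*g + 35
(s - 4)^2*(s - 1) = s^3 - 9*s^2 + 24*s - 16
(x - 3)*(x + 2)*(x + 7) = x^3 + 6*x^2 - 13*x - 42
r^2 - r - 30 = (r - 6)*(r + 5)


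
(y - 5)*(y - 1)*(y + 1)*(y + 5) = y^4 - 26*y^2 + 25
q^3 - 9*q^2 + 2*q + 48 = (q - 8)*(q - 3)*(q + 2)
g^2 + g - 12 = (g - 3)*(g + 4)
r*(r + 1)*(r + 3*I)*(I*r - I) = I*r^4 - 3*r^3 - I*r^2 + 3*r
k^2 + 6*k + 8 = (k + 2)*(k + 4)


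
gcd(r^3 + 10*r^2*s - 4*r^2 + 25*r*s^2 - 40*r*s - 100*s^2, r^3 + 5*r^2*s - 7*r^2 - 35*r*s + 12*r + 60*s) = r^2 + 5*r*s - 4*r - 20*s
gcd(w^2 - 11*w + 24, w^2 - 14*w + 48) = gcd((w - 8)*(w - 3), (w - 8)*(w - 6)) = w - 8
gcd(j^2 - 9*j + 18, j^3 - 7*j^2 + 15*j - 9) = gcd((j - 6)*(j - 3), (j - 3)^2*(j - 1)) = j - 3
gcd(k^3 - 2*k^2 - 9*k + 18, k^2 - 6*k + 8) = k - 2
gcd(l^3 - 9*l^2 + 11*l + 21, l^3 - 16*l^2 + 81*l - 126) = l^2 - 10*l + 21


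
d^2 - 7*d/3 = d*(d - 7/3)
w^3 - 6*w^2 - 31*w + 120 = (w - 8)*(w - 3)*(w + 5)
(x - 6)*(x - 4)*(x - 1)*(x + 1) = x^4 - 10*x^3 + 23*x^2 + 10*x - 24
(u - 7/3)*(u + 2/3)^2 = u^3 - u^2 - 8*u/3 - 28/27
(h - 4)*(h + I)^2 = h^3 - 4*h^2 + 2*I*h^2 - h - 8*I*h + 4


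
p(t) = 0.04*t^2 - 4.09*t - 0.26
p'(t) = 0.08*t - 4.09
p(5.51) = -21.58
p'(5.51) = -3.65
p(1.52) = -6.38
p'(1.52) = -3.97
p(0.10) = -0.67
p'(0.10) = -4.08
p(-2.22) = 9.02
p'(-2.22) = -4.27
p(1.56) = -6.54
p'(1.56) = -3.97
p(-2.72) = 11.16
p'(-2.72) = -4.31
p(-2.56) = 10.47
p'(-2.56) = -4.29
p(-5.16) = 21.91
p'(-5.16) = -4.50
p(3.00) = -12.17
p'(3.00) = -3.85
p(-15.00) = 70.09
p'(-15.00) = -5.29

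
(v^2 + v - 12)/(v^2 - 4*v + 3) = (v + 4)/(v - 1)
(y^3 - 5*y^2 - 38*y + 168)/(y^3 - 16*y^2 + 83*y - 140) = (y + 6)/(y - 5)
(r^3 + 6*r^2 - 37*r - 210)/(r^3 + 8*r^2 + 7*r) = (r^2 - r - 30)/(r*(r + 1))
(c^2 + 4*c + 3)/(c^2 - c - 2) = (c + 3)/(c - 2)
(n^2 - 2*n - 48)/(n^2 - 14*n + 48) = (n + 6)/(n - 6)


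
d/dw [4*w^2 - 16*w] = 8*w - 16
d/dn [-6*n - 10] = -6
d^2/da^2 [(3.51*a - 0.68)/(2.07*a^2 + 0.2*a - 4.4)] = ((1.4112 - 43.5942*a)*(2.07*a^2 + 0.2*a - 4.4) + (3.51*a - 0.68)*(4.14*a + 0.2)*(8.28*a + 0.4))/(2.07*a^2 + 0.2*a - 4.4)^3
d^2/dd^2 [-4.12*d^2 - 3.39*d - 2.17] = -8.24000000000000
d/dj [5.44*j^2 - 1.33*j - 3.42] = 10.88*j - 1.33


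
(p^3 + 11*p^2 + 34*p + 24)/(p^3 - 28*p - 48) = (p^2 + 7*p + 6)/(p^2 - 4*p - 12)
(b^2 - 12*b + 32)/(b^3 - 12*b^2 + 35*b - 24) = (b - 4)/(b^2 - 4*b + 3)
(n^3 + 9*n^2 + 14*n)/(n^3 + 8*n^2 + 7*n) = (n + 2)/(n + 1)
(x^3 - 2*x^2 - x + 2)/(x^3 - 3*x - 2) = (x - 1)/(x + 1)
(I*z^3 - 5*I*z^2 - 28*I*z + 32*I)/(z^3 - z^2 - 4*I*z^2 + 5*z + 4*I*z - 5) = I*(z^2 - 4*z - 32)/(z^2 - 4*I*z + 5)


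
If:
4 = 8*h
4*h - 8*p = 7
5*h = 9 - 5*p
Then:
No Solution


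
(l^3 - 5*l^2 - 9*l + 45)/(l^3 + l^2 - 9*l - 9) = (l - 5)/(l + 1)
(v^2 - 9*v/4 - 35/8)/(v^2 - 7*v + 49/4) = (4*v + 5)/(2*(2*v - 7))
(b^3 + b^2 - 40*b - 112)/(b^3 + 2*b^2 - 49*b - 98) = (b^2 + 8*b + 16)/(b^2 + 9*b + 14)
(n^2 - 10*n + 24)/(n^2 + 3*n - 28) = (n - 6)/(n + 7)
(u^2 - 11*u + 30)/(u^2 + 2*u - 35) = (u - 6)/(u + 7)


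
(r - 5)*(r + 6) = r^2 + r - 30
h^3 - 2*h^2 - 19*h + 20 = (h - 5)*(h - 1)*(h + 4)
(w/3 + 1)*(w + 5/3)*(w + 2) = w^3/3 + 20*w^2/9 + 43*w/9 + 10/3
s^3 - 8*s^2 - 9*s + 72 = (s - 8)*(s - 3)*(s + 3)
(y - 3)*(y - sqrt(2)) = y^2 - 3*y - sqrt(2)*y + 3*sqrt(2)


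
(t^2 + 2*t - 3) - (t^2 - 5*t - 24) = 7*t + 21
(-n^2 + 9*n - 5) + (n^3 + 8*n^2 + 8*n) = n^3 + 7*n^2 + 17*n - 5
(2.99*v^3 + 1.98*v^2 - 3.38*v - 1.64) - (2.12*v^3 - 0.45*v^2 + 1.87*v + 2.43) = 0.87*v^3 + 2.43*v^2 - 5.25*v - 4.07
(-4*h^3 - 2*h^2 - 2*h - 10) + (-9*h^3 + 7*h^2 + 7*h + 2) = -13*h^3 + 5*h^2 + 5*h - 8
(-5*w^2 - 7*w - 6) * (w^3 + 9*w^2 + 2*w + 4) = -5*w^5 - 52*w^4 - 79*w^3 - 88*w^2 - 40*w - 24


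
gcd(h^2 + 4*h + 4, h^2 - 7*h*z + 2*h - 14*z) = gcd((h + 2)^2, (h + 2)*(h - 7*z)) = h + 2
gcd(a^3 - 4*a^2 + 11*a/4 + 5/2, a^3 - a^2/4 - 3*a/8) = a + 1/2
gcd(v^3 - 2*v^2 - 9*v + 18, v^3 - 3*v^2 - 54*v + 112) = v - 2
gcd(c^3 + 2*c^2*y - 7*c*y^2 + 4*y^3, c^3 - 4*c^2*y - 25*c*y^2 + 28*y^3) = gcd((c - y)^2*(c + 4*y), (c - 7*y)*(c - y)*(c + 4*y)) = -c^2 - 3*c*y + 4*y^2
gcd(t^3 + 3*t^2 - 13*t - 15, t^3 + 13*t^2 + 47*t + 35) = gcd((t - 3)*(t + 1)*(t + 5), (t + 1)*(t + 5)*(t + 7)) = t^2 + 6*t + 5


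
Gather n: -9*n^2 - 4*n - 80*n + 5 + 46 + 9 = -9*n^2 - 84*n + 60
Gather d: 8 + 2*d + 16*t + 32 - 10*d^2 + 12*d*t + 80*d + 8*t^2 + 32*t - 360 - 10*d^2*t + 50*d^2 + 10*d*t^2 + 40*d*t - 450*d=d^2*(40 - 10*t) + d*(10*t^2 + 52*t - 368) + 8*t^2 + 48*t - 320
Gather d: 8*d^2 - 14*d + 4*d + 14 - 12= 8*d^2 - 10*d + 2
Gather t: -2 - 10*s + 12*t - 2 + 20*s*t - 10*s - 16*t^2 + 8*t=-20*s - 16*t^2 + t*(20*s + 20) - 4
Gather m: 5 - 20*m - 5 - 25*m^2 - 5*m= -25*m^2 - 25*m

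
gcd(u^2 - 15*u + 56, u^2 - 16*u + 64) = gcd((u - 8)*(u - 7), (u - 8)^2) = u - 8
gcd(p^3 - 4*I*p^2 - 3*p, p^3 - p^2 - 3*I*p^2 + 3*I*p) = p^2 - 3*I*p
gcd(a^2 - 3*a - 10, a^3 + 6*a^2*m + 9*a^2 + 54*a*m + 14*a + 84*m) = a + 2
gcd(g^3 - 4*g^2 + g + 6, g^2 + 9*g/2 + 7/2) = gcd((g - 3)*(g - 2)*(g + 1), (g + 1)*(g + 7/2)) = g + 1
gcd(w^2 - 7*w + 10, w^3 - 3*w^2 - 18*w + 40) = w^2 - 7*w + 10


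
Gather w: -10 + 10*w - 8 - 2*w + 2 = 8*w - 16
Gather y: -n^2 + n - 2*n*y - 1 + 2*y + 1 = -n^2 + n + y*(2 - 2*n)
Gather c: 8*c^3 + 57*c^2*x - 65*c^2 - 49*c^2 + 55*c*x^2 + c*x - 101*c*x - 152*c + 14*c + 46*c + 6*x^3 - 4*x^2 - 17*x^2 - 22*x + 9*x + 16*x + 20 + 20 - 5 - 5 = 8*c^3 + c^2*(57*x - 114) + c*(55*x^2 - 100*x - 92) + 6*x^3 - 21*x^2 + 3*x + 30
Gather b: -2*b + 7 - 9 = -2*b - 2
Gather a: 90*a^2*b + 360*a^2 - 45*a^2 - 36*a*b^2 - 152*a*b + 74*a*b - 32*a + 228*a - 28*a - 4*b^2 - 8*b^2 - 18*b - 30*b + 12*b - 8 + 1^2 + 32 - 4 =a^2*(90*b + 315) + a*(-36*b^2 - 78*b + 168) - 12*b^2 - 36*b + 21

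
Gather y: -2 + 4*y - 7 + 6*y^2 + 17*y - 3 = 6*y^2 + 21*y - 12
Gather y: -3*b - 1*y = -3*b - y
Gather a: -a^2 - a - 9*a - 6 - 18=-a^2 - 10*a - 24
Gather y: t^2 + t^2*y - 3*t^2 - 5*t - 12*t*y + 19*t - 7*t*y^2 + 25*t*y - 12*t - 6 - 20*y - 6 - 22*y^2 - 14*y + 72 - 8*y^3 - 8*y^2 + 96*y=-2*t^2 + 2*t - 8*y^3 + y^2*(-7*t - 30) + y*(t^2 + 13*t + 62) + 60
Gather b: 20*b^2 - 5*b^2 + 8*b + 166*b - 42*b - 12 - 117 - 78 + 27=15*b^2 + 132*b - 180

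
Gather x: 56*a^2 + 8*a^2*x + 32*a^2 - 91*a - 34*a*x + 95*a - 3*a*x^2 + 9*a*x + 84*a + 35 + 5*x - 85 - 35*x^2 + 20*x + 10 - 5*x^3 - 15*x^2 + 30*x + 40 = 88*a^2 + 88*a - 5*x^3 + x^2*(-3*a - 50) + x*(8*a^2 - 25*a + 55)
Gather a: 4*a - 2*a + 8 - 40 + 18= 2*a - 14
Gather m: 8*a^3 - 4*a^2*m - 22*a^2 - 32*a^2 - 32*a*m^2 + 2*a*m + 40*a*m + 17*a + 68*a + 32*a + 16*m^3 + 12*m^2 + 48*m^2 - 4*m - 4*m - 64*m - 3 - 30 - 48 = 8*a^3 - 54*a^2 + 117*a + 16*m^3 + m^2*(60 - 32*a) + m*(-4*a^2 + 42*a - 72) - 81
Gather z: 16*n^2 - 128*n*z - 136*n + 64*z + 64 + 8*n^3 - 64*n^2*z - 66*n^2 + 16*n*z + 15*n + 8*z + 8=8*n^3 - 50*n^2 - 121*n + z*(-64*n^2 - 112*n + 72) + 72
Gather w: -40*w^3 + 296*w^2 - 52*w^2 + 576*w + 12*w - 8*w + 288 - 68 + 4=-40*w^3 + 244*w^2 + 580*w + 224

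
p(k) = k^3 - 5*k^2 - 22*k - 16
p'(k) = 3*k^2 - 10*k - 22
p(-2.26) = -3.36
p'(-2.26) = 15.92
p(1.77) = -65.06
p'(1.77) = -30.30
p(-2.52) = -8.32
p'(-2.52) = 22.25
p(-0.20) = -11.81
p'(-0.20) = -19.88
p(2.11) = -75.29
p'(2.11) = -29.74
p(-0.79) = -2.23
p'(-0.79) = -12.23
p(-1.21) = 1.53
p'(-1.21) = -5.51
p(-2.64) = -11.17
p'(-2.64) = 25.31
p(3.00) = -100.00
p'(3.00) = -25.00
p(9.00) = 110.00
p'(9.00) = 131.00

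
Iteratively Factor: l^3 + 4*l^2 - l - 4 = (l + 4)*(l^2 - 1) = (l - 1)*(l + 4)*(l + 1)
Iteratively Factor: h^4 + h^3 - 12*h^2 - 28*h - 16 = (h - 4)*(h^3 + 5*h^2 + 8*h + 4) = (h - 4)*(h + 1)*(h^2 + 4*h + 4) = (h - 4)*(h + 1)*(h + 2)*(h + 2)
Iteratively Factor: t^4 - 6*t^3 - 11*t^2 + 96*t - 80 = (t + 4)*(t^3 - 10*t^2 + 29*t - 20) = (t - 5)*(t + 4)*(t^2 - 5*t + 4) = (t - 5)*(t - 1)*(t + 4)*(t - 4)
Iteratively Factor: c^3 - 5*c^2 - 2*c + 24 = (c + 2)*(c^2 - 7*c + 12) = (c - 3)*(c + 2)*(c - 4)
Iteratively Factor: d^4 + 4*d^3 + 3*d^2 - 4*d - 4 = (d - 1)*(d^3 + 5*d^2 + 8*d + 4) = (d - 1)*(d + 1)*(d^2 + 4*d + 4) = (d - 1)*(d + 1)*(d + 2)*(d + 2)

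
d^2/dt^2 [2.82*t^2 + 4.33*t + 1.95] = 5.64000000000000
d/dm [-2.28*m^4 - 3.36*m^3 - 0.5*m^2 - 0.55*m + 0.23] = -9.12*m^3 - 10.08*m^2 - 1.0*m - 0.55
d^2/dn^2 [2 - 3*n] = 0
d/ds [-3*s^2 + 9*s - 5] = 9 - 6*s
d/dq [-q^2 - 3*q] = -2*q - 3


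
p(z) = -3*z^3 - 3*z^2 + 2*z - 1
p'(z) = -9*z^2 - 6*z + 2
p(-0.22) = -1.55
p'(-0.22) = 2.88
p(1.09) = -6.27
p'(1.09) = -15.23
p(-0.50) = -2.38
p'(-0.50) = 2.75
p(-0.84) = -3.02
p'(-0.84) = 0.69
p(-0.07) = -1.15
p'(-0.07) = 2.38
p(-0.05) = -1.11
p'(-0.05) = 2.28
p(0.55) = -1.31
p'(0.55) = -4.02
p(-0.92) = -3.04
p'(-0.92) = -0.10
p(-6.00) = 527.00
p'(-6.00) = -286.00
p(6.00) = -745.00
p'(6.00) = -358.00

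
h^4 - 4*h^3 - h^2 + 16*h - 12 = (h - 3)*(h - 2)*(h - 1)*(h + 2)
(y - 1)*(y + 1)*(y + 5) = y^3 + 5*y^2 - y - 5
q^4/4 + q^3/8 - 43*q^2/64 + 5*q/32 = q*(q/4 + 1/2)*(q - 5/4)*(q - 1/4)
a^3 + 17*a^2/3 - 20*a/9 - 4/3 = (a - 2/3)*(a + 1/3)*(a + 6)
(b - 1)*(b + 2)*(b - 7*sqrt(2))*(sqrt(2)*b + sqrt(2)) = sqrt(2)*b^4 - 14*b^3 + 2*sqrt(2)*b^3 - 28*b^2 - sqrt(2)*b^2 - 2*sqrt(2)*b + 14*b + 28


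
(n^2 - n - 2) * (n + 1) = n^3 - 3*n - 2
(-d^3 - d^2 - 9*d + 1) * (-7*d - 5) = 7*d^4 + 12*d^3 + 68*d^2 + 38*d - 5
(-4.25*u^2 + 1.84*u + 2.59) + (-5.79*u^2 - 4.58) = -10.04*u^2 + 1.84*u - 1.99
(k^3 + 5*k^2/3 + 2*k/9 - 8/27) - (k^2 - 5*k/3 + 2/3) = k^3 + 2*k^2/3 + 17*k/9 - 26/27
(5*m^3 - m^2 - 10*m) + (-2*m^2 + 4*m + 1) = 5*m^3 - 3*m^2 - 6*m + 1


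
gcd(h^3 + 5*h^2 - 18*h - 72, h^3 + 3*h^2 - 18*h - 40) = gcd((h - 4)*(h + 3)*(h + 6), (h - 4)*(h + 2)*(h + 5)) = h - 4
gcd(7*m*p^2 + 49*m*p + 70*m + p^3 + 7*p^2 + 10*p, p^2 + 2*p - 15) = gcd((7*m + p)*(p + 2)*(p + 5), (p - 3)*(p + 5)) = p + 5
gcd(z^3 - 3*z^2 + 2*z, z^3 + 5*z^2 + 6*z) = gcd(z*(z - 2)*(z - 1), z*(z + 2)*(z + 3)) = z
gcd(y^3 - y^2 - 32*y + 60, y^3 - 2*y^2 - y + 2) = y - 2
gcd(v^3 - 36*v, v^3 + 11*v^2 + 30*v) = v^2 + 6*v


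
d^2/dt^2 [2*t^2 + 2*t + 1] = 4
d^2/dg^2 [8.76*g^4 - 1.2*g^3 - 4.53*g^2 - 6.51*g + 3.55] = 105.12*g^2 - 7.2*g - 9.06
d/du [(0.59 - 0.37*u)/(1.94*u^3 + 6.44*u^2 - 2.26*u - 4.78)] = (1.4356*u^3 - 1.051*u^2 - 7.5992*u + 3.102)/(3.7636*u^6 + 24.9872*u^5 + 32.7048*u^4 - 47.6552*u^3 - 56.4588*u^2 + 21.6056*u + 22.8484)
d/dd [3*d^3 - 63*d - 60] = 9*d^2 - 63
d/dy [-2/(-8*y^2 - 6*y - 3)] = 4*(-8*y - 3)/(8*y^2 + 6*y + 3)^2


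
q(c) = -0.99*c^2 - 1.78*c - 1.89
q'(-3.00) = 4.16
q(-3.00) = -5.46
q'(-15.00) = 27.92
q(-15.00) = -197.94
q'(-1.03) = 0.26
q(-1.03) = -1.11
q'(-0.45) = -0.89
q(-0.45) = -1.29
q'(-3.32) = 4.79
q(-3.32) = -6.89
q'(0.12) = -2.02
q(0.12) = -2.12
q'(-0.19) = -1.40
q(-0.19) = -1.59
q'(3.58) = -8.87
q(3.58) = -20.95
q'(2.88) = -7.48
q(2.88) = -15.23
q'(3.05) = -7.82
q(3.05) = -16.53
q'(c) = -1.98*c - 1.78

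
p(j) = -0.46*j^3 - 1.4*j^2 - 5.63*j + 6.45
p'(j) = -1.38*j^2 - 2.8*j - 5.63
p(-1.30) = 12.41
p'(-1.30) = -4.32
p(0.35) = 4.29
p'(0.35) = -6.78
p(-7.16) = 143.84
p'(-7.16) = -56.33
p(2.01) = -14.26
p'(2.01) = -16.83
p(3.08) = -37.61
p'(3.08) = -27.35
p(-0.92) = 10.80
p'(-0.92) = -4.22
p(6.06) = -181.45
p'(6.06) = -73.28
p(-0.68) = 9.78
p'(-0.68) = -4.36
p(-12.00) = 667.29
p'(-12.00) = -170.75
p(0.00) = 6.45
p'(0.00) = -5.63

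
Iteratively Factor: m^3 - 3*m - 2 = (m + 1)*(m^2 - m - 2) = (m + 1)^2*(m - 2)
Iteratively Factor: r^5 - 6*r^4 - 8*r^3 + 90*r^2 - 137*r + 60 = (r - 1)*(r^4 - 5*r^3 - 13*r^2 + 77*r - 60) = (r - 1)^2*(r^3 - 4*r^2 - 17*r + 60) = (r - 1)^2*(r + 4)*(r^2 - 8*r + 15) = (r - 5)*(r - 1)^2*(r + 4)*(r - 3)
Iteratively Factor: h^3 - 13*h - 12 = (h + 1)*(h^2 - h - 12) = (h - 4)*(h + 1)*(h + 3)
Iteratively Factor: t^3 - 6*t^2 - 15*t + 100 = (t - 5)*(t^2 - t - 20) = (t - 5)*(t + 4)*(t - 5)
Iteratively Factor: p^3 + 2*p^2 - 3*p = (p)*(p^2 + 2*p - 3) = p*(p + 3)*(p - 1)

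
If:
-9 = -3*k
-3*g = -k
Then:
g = 1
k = 3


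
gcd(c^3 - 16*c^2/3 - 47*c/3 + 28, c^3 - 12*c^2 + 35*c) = c - 7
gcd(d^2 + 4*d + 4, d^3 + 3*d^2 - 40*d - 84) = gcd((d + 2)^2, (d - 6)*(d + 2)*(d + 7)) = d + 2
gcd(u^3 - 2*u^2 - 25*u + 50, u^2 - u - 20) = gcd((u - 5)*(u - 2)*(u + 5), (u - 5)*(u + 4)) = u - 5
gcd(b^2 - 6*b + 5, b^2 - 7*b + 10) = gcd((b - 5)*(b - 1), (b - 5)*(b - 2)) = b - 5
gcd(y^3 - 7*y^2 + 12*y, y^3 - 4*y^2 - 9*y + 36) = y^2 - 7*y + 12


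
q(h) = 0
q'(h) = 0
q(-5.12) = 0.00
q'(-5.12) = 0.00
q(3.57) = 0.00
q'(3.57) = 0.00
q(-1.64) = 0.00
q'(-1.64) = 0.00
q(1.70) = 0.00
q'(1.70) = 0.00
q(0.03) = 0.00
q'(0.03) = 0.00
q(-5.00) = 0.00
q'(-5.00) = 0.00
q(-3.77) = 0.00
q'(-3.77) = 0.00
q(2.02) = 0.00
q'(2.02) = 0.00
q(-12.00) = 0.00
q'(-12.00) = 0.00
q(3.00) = 0.00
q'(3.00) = 0.00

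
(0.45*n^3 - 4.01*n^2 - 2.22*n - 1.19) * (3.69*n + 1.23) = 1.6605*n^4 - 14.2434*n^3 - 13.1241*n^2 - 7.1217*n - 1.4637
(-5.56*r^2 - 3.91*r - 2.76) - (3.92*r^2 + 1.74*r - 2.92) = -9.48*r^2 - 5.65*r + 0.16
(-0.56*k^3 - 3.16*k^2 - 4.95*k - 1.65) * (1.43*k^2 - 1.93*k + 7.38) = -0.8008*k^5 - 3.438*k^4 - 5.1125*k^3 - 16.1268*k^2 - 33.3465*k - 12.177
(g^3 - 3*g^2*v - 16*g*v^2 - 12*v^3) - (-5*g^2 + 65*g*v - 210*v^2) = g^3 - 3*g^2*v + 5*g^2 - 16*g*v^2 - 65*g*v - 12*v^3 + 210*v^2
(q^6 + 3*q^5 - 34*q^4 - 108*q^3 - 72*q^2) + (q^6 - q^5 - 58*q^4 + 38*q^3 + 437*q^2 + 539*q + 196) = 2*q^6 + 2*q^5 - 92*q^4 - 70*q^3 + 365*q^2 + 539*q + 196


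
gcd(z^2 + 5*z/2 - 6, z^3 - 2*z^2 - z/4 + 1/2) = 1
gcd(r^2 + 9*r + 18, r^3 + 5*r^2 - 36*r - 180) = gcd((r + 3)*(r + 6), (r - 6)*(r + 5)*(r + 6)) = r + 6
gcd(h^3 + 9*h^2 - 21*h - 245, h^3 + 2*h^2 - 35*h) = h^2 + 2*h - 35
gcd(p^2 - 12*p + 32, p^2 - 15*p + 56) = p - 8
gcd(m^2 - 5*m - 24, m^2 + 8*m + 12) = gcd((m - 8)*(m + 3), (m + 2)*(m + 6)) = 1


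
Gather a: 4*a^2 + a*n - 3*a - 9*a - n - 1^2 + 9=4*a^2 + a*(n - 12) - n + 8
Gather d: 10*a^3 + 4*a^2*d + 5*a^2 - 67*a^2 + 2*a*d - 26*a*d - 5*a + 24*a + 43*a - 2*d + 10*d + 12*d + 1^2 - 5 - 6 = 10*a^3 - 62*a^2 + 62*a + d*(4*a^2 - 24*a + 20) - 10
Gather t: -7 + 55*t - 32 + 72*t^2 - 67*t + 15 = 72*t^2 - 12*t - 24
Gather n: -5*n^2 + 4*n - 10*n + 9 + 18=-5*n^2 - 6*n + 27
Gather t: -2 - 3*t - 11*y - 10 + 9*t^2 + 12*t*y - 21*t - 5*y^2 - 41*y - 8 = 9*t^2 + t*(12*y - 24) - 5*y^2 - 52*y - 20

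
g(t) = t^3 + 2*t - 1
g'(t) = 3*t^2 + 2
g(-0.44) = -1.97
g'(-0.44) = 2.58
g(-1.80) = -10.43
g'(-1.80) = 11.72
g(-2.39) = -19.43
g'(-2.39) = 19.14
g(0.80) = 1.11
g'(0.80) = 3.92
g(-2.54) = -22.47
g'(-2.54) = 21.35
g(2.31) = 15.95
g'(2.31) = 18.01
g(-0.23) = -1.47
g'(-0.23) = 2.16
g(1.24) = 3.39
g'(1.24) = 6.61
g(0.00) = -1.00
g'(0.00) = 2.00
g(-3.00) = -34.00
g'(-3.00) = 29.00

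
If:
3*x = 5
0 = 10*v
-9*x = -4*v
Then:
No Solution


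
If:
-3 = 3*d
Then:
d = -1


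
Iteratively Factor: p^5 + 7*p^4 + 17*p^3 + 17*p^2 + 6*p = (p + 3)*(p^4 + 4*p^3 + 5*p^2 + 2*p) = (p + 2)*(p + 3)*(p^3 + 2*p^2 + p) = (p + 1)*(p + 2)*(p + 3)*(p^2 + p) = p*(p + 1)*(p + 2)*(p + 3)*(p + 1)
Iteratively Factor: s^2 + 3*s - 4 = (s + 4)*(s - 1)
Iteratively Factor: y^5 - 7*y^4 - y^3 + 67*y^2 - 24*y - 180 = (y - 3)*(y^4 - 4*y^3 - 13*y^2 + 28*y + 60) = (y - 3)*(y + 2)*(y^3 - 6*y^2 - y + 30) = (y - 3)^2*(y + 2)*(y^2 - 3*y - 10) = (y - 5)*(y - 3)^2*(y + 2)*(y + 2)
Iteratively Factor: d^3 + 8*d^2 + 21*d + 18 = (d + 3)*(d^2 + 5*d + 6) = (d + 3)^2*(d + 2)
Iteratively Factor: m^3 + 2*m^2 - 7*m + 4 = (m - 1)*(m^2 + 3*m - 4) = (m - 1)*(m + 4)*(m - 1)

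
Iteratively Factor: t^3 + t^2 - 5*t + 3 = (t + 3)*(t^2 - 2*t + 1) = (t - 1)*(t + 3)*(t - 1)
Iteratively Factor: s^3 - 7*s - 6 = (s - 3)*(s^2 + 3*s + 2) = (s - 3)*(s + 1)*(s + 2)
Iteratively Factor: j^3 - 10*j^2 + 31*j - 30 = (j - 2)*(j^2 - 8*j + 15) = (j - 5)*(j - 2)*(j - 3)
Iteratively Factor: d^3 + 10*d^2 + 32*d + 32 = (d + 4)*(d^2 + 6*d + 8) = (d + 2)*(d + 4)*(d + 4)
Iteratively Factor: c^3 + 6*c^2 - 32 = (c - 2)*(c^2 + 8*c + 16) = (c - 2)*(c + 4)*(c + 4)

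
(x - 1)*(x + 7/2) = x^2 + 5*x/2 - 7/2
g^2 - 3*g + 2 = (g - 2)*(g - 1)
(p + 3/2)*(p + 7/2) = p^2 + 5*p + 21/4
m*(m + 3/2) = m^2 + 3*m/2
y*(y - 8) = y^2 - 8*y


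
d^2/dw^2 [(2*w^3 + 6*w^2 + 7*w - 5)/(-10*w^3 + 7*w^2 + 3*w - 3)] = 2*(-740*w^6 - 2280*w^5 + 4290*w^4 - 2027*w^3 + 1221*w^2 - 630*w + 33)/(1000*w^9 - 2100*w^8 + 570*w^7 + 1817*w^6 - 1431*w^5 - 288*w^4 + 621*w^3 - 108*w^2 - 81*w + 27)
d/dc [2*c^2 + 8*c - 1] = 4*c + 8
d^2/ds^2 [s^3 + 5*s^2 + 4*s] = 6*s + 10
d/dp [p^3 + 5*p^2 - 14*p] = 3*p^2 + 10*p - 14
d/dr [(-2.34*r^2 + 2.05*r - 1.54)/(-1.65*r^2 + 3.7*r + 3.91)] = (-5.2755*r^2 - 23.3808*r + 13.7135)/(2.7225*r^4 - 12.21*r^3 + 0.787000000000001*r^2 + 28.934*r + 15.2881)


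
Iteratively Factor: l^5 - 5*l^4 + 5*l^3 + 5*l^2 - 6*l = (l - 2)*(l^4 - 3*l^3 - l^2 + 3*l) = (l - 2)*(l + 1)*(l^3 - 4*l^2 + 3*l) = l*(l - 2)*(l + 1)*(l^2 - 4*l + 3) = l*(l - 2)*(l - 1)*(l + 1)*(l - 3)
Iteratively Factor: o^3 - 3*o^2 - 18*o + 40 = (o - 5)*(o^2 + 2*o - 8) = (o - 5)*(o + 4)*(o - 2)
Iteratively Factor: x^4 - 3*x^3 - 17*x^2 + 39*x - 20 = (x - 1)*(x^3 - 2*x^2 - 19*x + 20) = (x - 1)*(x + 4)*(x^2 - 6*x + 5) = (x - 1)^2*(x + 4)*(x - 5)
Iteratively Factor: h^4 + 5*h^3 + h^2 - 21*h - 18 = (h + 3)*(h^3 + 2*h^2 - 5*h - 6) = (h - 2)*(h + 3)*(h^2 + 4*h + 3) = (h - 2)*(h + 1)*(h + 3)*(h + 3)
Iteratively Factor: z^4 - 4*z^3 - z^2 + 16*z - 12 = (z - 2)*(z^3 - 2*z^2 - 5*z + 6) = (z - 2)*(z - 1)*(z^2 - z - 6) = (z - 2)*(z - 1)*(z + 2)*(z - 3)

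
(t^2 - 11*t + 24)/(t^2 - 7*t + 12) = (t - 8)/(t - 4)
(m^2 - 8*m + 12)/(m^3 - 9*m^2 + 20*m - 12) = 1/(m - 1)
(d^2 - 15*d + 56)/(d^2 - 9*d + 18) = (d^2 - 15*d + 56)/(d^2 - 9*d + 18)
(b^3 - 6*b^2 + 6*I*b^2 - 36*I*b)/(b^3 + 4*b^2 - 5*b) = (b^2 + 6*b*(-1 + I) - 36*I)/(b^2 + 4*b - 5)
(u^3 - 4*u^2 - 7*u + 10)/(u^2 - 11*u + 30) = (u^2 + u - 2)/(u - 6)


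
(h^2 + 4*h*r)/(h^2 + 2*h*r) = (h + 4*r)/(h + 2*r)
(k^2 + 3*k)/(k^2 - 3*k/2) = 2*(k + 3)/(2*k - 3)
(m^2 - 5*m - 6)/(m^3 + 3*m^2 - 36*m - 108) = (m + 1)/(m^2 + 9*m + 18)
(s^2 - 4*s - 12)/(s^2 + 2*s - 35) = (s^2 - 4*s - 12)/(s^2 + 2*s - 35)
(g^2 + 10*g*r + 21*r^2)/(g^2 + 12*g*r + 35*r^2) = (g + 3*r)/(g + 5*r)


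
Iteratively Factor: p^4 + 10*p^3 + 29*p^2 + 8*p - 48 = (p + 3)*(p^3 + 7*p^2 + 8*p - 16) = (p + 3)*(p + 4)*(p^2 + 3*p - 4) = (p - 1)*(p + 3)*(p + 4)*(p + 4)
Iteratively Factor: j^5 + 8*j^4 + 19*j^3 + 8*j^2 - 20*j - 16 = (j + 2)*(j^4 + 6*j^3 + 7*j^2 - 6*j - 8) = (j + 1)*(j + 2)*(j^3 + 5*j^2 + 2*j - 8) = (j + 1)*(j + 2)*(j + 4)*(j^2 + j - 2) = (j + 1)*(j + 2)^2*(j + 4)*(j - 1)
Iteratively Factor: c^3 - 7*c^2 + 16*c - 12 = (c - 2)*(c^2 - 5*c + 6) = (c - 3)*(c - 2)*(c - 2)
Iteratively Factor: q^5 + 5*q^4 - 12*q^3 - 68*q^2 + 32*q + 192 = (q + 4)*(q^4 + q^3 - 16*q^2 - 4*q + 48) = (q + 4)^2*(q^3 - 3*q^2 - 4*q + 12) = (q + 2)*(q + 4)^2*(q^2 - 5*q + 6) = (q - 3)*(q + 2)*(q + 4)^2*(q - 2)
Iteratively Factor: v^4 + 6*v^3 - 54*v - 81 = (v + 3)*(v^3 + 3*v^2 - 9*v - 27) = (v + 3)^2*(v^2 - 9) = (v + 3)^3*(v - 3)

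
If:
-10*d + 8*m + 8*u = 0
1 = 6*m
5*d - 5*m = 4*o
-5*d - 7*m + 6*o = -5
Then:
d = -31/30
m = 1/6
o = -3/2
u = -35/24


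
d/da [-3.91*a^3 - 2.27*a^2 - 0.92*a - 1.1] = -11.73*a^2 - 4.54*a - 0.92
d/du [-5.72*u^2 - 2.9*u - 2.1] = -11.44*u - 2.9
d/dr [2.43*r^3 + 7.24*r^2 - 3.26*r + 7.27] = 7.29*r^2 + 14.48*r - 3.26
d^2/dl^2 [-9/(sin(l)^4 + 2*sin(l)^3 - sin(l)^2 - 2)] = 18*(8*sin(l)^7 + 31*sin(l)^6 + 33*sin(l)^5 - 8*sin(l)^4 - 5*sin(l)^3 + 29*sin(l)^2 + 10*sin(l) - 2)/((sin(l) - 1)^2*(sin(l)^3 + 3*sin(l)^2 + 2*sin(l) + 2)^3)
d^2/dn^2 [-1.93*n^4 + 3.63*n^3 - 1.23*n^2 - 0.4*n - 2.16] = -23.16*n^2 + 21.78*n - 2.46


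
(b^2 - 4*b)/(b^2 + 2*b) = (b - 4)/(b + 2)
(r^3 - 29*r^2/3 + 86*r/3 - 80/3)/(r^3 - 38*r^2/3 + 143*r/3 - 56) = (r^2 - 7*r + 10)/(r^2 - 10*r + 21)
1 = 1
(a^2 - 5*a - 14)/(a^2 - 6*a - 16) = (a - 7)/(a - 8)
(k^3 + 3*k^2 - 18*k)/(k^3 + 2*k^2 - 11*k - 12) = k*(k + 6)/(k^2 + 5*k + 4)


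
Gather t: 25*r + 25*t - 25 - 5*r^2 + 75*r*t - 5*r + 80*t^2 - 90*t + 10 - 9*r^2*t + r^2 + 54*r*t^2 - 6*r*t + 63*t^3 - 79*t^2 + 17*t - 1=-4*r^2 + 20*r + 63*t^3 + t^2*(54*r + 1) + t*(-9*r^2 + 69*r - 48) - 16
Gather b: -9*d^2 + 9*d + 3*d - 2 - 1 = -9*d^2 + 12*d - 3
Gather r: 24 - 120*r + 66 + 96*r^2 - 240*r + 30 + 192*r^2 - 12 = 288*r^2 - 360*r + 108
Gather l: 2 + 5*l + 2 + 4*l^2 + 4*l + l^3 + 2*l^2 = l^3 + 6*l^2 + 9*l + 4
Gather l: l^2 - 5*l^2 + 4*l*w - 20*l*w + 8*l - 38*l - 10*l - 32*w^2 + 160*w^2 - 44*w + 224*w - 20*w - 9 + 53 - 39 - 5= -4*l^2 + l*(-16*w - 40) + 128*w^2 + 160*w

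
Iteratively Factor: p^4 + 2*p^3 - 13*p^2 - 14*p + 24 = (p - 1)*(p^3 + 3*p^2 - 10*p - 24) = (p - 1)*(p + 2)*(p^2 + p - 12) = (p - 3)*(p - 1)*(p + 2)*(p + 4)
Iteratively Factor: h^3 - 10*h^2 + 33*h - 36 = (h - 4)*(h^2 - 6*h + 9) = (h - 4)*(h - 3)*(h - 3)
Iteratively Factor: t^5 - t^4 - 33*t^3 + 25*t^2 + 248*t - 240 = (t + 4)*(t^4 - 5*t^3 - 13*t^2 + 77*t - 60) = (t - 5)*(t + 4)*(t^3 - 13*t + 12) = (t - 5)*(t - 1)*(t + 4)*(t^2 + t - 12) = (t - 5)*(t - 1)*(t + 4)^2*(t - 3)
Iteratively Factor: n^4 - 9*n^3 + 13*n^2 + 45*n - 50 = (n - 5)*(n^3 - 4*n^2 - 7*n + 10) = (n - 5)*(n + 2)*(n^2 - 6*n + 5) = (n - 5)^2*(n + 2)*(n - 1)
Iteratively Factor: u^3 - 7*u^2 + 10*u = (u - 5)*(u^2 - 2*u) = (u - 5)*(u - 2)*(u)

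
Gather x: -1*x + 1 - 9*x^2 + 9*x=-9*x^2 + 8*x + 1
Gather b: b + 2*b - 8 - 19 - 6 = 3*b - 33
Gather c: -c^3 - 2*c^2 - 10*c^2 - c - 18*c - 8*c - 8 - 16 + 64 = -c^3 - 12*c^2 - 27*c + 40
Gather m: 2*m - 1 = 2*m - 1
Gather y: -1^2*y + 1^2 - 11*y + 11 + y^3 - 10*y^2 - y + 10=y^3 - 10*y^2 - 13*y + 22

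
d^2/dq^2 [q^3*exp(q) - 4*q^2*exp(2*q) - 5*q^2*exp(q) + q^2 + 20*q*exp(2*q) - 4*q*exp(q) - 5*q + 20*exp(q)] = q^3*exp(q) - 16*q^2*exp(2*q) + q^2*exp(q) + 48*q*exp(2*q) - 18*q*exp(q) + 72*exp(2*q) + 2*exp(q) + 2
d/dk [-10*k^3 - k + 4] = -30*k^2 - 1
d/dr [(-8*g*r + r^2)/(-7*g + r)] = (r*(8*g - r) + 2*(4*g - r)*(7*g - r))/(7*g - r)^2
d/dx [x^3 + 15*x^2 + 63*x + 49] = 3*x^2 + 30*x + 63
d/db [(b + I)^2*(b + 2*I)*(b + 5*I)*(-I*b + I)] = -5*I*b^4 + b^3*(36 + 4*I) + b^2*(-27 + 75*I) + b*(-54 - 50*I) + 27 - 10*I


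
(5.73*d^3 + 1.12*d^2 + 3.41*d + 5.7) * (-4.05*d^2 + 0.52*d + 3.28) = -23.2065*d^5 - 1.5564*d^4 + 5.5663*d^3 - 17.6382*d^2 + 14.1488*d + 18.696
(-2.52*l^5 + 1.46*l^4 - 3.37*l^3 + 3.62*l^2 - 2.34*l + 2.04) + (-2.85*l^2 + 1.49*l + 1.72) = -2.52*l^5 + 1.46*l^4 - 3.37*l^3 + 0.77*l^2 - 0.85*l + 3.76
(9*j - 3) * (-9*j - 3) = 9 - 81*j^2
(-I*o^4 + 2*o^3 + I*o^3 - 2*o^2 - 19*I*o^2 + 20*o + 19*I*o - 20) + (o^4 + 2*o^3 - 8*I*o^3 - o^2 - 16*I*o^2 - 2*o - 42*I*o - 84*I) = o^4 - I*o^4 + 4*o^3 - 7*I*o^3 - 3*o^2 - 35*I*o^2 + 18*o - 23*I*o - 20 - 84*I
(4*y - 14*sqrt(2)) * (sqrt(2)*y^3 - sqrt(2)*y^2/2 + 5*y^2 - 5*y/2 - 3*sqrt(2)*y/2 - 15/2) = 4*sqrt(2)*y^4 - 8*y^3 - 2*sqrt(2)*y^3 - 76*sqrt(2)*y^2 + 4*y^2 + 12*y + 35*sqrt(2)*y + 105*sqrt(2)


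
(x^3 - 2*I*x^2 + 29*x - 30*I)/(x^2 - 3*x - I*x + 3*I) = (x^2 - I*x + 30)/(x - 3)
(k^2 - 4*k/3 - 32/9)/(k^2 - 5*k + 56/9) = (3*k + 4)/(3*k - 7)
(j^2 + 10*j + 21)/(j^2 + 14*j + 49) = (j + 3)/(j + 7)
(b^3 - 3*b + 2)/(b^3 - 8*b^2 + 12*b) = (b^3 - 3*b + 2)/(b*(b^2 - 8*b + 12))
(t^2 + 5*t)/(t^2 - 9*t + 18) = t*(t + 5)/(t^2 - 9*t + 18)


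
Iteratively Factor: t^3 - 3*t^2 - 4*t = (t)*(t^2 - 3*t - 4) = t*(t + 1)*(t - 4)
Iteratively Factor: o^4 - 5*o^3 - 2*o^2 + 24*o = (o)*(o^3 - 5*o^2 - 2*o + 24) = o*(o - 3)*(o^2 - 2*o - 8) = o*(o - 4)*(o - 3)*(o + 2)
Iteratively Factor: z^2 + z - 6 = (z + 3)*(z - 2)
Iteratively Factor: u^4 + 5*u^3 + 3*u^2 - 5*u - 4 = (u + 4)*(u^3 + u^2 - u - 1) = (u - 1)*(u + 4)*(u^2 + 2*u + 1) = (u - 1)*(u + 1)*(u + 4)*(u + 1)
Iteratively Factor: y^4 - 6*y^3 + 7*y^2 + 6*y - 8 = (y + 1)*(y^3 - 7*y^2 + 14*y - 8) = (y - 4)*(y + 1)*(y^2 - 3*y + 2) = (y - 4)*(y - 1)*(y + 1)*(y - 2)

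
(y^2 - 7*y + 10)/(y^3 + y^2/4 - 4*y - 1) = 4*(y - 5)/(4*y^2 + 9*y + 2)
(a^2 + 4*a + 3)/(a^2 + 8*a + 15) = (a + 1)/(a + 5)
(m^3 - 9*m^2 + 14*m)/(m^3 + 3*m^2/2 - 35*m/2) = 2*(m^2 - 9*m + 14)/(2*m^2 + 3*m - 35)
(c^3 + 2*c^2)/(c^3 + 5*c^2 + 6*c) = c/(c + 3)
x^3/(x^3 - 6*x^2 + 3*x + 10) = x^3/(x^3 - 6*x^2 + 3*x + 10)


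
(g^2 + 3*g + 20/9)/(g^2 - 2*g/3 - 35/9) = (3*g + 4)/(3*g - 7)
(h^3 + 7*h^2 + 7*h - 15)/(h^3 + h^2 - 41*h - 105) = (h - 1)/(h - 7)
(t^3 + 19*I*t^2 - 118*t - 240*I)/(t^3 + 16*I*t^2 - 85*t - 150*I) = (t + 8*I)/(t + 5*I)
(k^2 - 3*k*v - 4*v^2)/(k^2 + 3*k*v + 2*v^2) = (k - 4*v)/(k + 2*v)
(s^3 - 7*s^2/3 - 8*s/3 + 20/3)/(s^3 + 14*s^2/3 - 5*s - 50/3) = (s - 2)/(s + 5)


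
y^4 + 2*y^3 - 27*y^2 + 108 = (y - 3)^2*(y + 2)*(y + 6)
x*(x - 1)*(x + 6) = x^3 + 5*x^2 - 6*x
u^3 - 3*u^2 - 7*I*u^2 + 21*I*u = u*(u - 3)*(u - 7*I)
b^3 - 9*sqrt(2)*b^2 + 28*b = b*(b - 7*sqrt(2))*(b - 2*sqrt(2))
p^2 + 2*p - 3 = (p - 1)*(p + 3)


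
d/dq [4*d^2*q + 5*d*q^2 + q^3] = 4*d^2 + 10*d*q + 3*q^2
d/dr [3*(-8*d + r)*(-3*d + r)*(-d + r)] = 105*d^2 - 72*d*r + 9*r^2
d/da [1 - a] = -1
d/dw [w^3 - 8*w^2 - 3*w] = 3*w^2 - 16*w - 3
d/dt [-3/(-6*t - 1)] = -18/(6*t + 1)^2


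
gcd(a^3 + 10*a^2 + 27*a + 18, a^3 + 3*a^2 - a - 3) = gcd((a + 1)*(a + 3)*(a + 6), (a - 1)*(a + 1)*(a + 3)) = a^2 + 4*a + 3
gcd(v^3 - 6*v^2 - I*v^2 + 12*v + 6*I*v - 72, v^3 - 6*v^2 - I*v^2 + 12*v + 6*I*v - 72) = v^3 + v^2*(-6 - I) + v*(12 + 6*I) - 72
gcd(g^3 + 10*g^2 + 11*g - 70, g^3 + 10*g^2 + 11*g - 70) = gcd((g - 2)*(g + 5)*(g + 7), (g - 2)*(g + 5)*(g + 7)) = g^3 + 10*g^2 + 11*g - 70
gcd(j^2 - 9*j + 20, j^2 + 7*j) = 1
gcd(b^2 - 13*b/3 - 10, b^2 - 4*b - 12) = b - 6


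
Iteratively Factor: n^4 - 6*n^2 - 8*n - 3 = (n - 3)*(n^3 + 3*n^2 + 3*n + 1) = (n - 3)*(n + 1)*(n^2 + 2*n + 1) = (n - 3)*(n + 1)^2*(n + 1)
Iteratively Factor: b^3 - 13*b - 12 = (b + 3)*(b^2 - 3*b - 4) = (b - 4)*(b + 3)*(b + 1)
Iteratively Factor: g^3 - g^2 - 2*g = (g - 2)*(g^2 + g) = g*(g - 2)*(g + 1)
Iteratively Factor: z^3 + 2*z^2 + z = (z + 1)*(z^2 + z) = z*(z + 1)*(z + 1)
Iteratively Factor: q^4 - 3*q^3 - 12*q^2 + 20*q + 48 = (q + 2)*(q^3 - 5*q^2 - 2*q + 24) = (q - 3)*(q + 2)*(q^2 - 2*q - 8) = (q - 3)*(q + 2)^2*(q - 4)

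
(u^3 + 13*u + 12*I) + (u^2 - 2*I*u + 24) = u^3 + u^2 + 13*u - 2*I*u + 24 + 12*I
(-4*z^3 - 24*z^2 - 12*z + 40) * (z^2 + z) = -4*z^5 - 28*z^4 - 36*z^3 + 28*z^2 + 40*z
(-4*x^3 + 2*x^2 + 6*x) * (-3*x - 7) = 12*x^4 + 22*x^3 - 32*x^2 - 42*x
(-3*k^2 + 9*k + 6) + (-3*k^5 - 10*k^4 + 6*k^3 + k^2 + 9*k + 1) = -3*k^5 - 10*k^4 + 6*k^3 - 2*k^2 + 18*k + 7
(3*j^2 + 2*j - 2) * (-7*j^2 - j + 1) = -21*j^4 - 17*j^3 + 15*j^2 + 4*j - 2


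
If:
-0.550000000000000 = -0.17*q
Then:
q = 3.24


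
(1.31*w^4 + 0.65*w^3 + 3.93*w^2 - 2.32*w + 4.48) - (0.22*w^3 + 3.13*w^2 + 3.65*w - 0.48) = 1.31*w^4 + 0.43*w^3 + 0.8*w^2 - 5.97*w + 4.96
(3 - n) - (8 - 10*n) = 9*n - 5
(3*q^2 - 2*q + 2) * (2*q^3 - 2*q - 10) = 6*q^5 - 4*q^4 - 2*q^3 - 26*q^2 + 16*q - 20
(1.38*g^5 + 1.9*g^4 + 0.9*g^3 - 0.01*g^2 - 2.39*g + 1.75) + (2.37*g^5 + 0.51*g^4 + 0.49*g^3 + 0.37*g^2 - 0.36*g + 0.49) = 3.75*g^5 + 2.41*g^4 + 1.39*g^3 + 0.36*g^2 - 2.75*g + 2.24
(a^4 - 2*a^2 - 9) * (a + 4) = a^5 + 4*a^4 - 2*a^3 - 8*a^2 - 9*a - 36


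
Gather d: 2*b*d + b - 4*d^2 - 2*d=b - 4*d^2 + d*(2*b - 2)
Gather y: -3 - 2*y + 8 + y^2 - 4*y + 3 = y^2 - 6*y + 8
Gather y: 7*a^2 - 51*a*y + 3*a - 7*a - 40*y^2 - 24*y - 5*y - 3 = 7*a^2 - 4*a - 40*y^2 + y*(-51*a - 29) - 3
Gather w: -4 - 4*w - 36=-4*w - 40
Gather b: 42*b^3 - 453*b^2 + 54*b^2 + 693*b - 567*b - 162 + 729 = 42*b^3 - 399*b^2 + 126*b + 567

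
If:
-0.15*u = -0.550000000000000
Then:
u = 3.67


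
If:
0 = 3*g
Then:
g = 0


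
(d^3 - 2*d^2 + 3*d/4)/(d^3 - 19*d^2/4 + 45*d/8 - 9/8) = 2*d*(2*d - 1)/(4*d^2 - 13*d + 3)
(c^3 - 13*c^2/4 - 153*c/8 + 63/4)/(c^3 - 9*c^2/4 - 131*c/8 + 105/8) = (c - 6)/(c - 5)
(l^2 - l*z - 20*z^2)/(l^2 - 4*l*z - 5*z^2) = (l + 4*z)/(l + z)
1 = 1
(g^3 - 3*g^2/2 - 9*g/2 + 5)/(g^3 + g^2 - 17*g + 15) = (g^2 - g/2 - 5)/(g^2 + 2*g - 15)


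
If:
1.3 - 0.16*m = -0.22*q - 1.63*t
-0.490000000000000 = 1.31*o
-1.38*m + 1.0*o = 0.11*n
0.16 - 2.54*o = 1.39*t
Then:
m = 1.375*q + 16.260901202702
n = -17.25*q - 207.40081328414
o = -0.37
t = 0.80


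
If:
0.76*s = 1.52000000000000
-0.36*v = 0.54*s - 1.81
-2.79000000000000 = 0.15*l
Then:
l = -18.60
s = 2.00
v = 2.03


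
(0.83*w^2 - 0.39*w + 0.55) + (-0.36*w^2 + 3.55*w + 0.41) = 0.47*w^2 + 3.16*w + 0.96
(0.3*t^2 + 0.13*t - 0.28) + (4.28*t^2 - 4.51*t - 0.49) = 4.58*t^2 - 4.38*t - 0.77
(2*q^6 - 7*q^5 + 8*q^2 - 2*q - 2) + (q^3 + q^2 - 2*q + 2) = 2*q^6 - 7*q^5 + q^3 + 9*q^2 - 4*q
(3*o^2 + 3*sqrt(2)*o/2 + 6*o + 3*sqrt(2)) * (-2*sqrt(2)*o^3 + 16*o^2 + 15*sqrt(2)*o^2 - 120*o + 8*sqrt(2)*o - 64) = -6*sqrt(2)*o^5 + 42*o^4 + 33*sqrt(2)*o^4 - 231*o^3 + 138*sqrt(2)*o^3 - 798*o^2 - 84*sqrt(2)*o^2 - 456*sqrt(2)*o - 336*o - 192*sqrt(2)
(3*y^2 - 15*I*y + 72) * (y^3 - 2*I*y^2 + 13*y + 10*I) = 3*y^5 - 21*I*y^4 + 81*y^3 - 309*I*y^2 + 1086*y + 720*I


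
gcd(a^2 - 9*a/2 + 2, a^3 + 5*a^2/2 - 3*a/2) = a - 1/2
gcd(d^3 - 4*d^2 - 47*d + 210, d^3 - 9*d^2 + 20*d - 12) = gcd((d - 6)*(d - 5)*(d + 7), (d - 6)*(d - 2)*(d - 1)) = d - 6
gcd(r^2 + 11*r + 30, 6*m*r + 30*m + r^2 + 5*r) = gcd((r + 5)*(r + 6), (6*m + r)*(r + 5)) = r + 5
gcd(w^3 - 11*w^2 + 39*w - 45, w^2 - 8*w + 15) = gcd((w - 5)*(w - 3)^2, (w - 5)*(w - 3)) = w^2 - 8*w + 15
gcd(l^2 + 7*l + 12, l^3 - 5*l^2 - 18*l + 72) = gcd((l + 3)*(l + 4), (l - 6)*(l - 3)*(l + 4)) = l + 4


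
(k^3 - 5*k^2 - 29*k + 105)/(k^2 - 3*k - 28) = (k^2 + 2*k - 15)/(k + 4)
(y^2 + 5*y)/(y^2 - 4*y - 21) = y*(y + 5)/(y^2 - 4*y - 21)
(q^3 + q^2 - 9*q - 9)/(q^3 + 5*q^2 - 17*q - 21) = (q + 3)/(q + 7)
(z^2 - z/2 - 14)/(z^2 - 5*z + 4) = (z + 7/2)/(z - 1)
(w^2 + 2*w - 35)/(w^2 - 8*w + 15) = (w + 7)/(w - 3)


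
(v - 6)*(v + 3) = v^2 - 3*v - 18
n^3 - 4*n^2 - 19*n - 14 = (n - 7)*(n + 1)*(n + 2)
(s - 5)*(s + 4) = s^2 - s - 20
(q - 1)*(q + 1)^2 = q^3 + q^2 - q - 1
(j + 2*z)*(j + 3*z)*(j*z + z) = j^3*z + 5*j^2*z^2 + j^2*z + 6*j*z^3 + 5*j*z^2 + 6*z^3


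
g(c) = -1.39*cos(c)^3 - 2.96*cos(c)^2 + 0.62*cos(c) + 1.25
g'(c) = 4.17*sin(c)*cos(c)^2 + 5.92*sin(c)*cos(c) - 0.62*sin(c)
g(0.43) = -1.68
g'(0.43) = 3.42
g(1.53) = 1.27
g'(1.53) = -0.37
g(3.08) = -0.94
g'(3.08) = -0.15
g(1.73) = 1.08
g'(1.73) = -1.44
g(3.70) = -0.56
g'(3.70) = 1.40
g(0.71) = -0.59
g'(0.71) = 4.09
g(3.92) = -0.19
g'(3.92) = 1.91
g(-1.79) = 0.99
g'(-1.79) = 1.67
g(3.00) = -0.92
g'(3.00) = -0.34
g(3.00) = -0.92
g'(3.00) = -0.34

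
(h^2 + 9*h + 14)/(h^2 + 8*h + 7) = (h + 2)/(h + 1)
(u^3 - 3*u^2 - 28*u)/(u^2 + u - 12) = u*(u - 7)/(u - 3)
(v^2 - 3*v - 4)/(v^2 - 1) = (v - 4)/(v - 1)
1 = 1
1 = 1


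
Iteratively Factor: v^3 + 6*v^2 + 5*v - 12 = (v + 4)*(v^2 + 2*v - 3) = (v + 3)*(v + 4)*(v - 1)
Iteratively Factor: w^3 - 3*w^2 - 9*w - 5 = (w + 1)*(w^2 - 4*w - 5) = (w + 1)^2*(w - 5)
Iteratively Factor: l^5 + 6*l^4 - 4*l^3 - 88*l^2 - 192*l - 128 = (l + 4)*(l^4 + 2*l^3 - 12*l^2 - 40*l - 32) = (l + 2)*(l + 4)*(l^3 - 12*l - 16) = (l + 2)^2*(l + 4)*(l^2 - 2*l - 8) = (l - 4)*(l + 2)^2*(l + 4)*(l + 2)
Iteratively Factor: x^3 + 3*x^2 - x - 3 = (x - 1)*(x^2 + 4*x + 3) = (x - 1)*(x + 1)*(x + 3)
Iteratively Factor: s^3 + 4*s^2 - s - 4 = (s + 1)*(s^2 + 3*s - 4) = (s - 1)*(s + 1)*(s + 4)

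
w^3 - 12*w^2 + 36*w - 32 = (w - 8)*(w - 2)^2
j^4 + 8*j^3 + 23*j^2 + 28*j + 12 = (j + 1)*(j + 2)^2*(j + 3)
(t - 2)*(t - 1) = t^2 - 3*t + 2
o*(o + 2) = o^2 + 2*o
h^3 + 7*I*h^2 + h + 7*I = (h - I)*(h + I)*(h + 7*I)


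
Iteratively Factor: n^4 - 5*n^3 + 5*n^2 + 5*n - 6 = (n + 1)*(n^3 - 6*n^2 + 11*n - 6) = (n - 1)*(n + 1)*(n^2 - 5*n + 6) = (n - 2)*(n - 1)*(n + 1)*(n - 3)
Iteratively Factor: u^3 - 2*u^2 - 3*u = (u)*(u^2 - 2*u - 3) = u*(u + 1)*(u - 3)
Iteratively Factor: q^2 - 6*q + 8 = (q - 2)*(q - 4)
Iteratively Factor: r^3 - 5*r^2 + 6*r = (r - 2)*(r^2 - 3*r) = (r - 3)*(r - 2)*(r)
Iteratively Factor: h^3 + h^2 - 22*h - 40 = (h + 4)*(h^2 - 3*h - 10) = (h - 5)*(h + 4)*(h + 2)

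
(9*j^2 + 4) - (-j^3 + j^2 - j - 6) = j^3 + 8*j^2 + j + 10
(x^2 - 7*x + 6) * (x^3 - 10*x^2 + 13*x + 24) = x^5 - 17*x^4 + 89*x^3 - 127*x^2 - 90*x + 144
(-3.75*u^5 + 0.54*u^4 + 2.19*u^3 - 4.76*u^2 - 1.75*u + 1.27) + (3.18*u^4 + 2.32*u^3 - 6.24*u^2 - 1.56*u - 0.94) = -3.75*u^5 + 3.72*u^4 + 4.51*u^3 - 11.0*u^2 - 3.31*u + 0.33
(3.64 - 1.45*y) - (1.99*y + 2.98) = 0.66 - 3.44*y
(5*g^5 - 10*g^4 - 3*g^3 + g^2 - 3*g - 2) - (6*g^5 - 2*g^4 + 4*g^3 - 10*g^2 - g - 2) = -g^5 - 8*g^4 - 7*g^3 + 11*g^2 - 2*g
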